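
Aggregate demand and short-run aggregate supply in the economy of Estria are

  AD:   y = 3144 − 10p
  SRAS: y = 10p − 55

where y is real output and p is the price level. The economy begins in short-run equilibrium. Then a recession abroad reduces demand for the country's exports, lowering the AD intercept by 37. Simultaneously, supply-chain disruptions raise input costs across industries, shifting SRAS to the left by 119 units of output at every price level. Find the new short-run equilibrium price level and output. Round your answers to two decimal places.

After both shocks: AD is y = 3107 − 10p and SRAS is y = 10p − 174.
Setting them equal: 3281 = 20p, so p = 164.05.
Substituting into AD, y = 1466.50.

p = 164.05, y = 1466.50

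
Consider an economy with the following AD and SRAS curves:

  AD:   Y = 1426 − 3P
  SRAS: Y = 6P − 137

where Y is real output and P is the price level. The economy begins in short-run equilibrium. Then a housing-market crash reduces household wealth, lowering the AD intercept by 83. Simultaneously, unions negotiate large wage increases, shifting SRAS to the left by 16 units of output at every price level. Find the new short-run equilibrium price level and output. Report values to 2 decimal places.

After both shocks: AD is Y = 1343 − 3P and SRAS is Y = 6P − 153.
Setting them equal: 1496 = 9P, so P = 166.22.
Substituting into AD, Y = 844.33.

P = 166.22, Y = 844.33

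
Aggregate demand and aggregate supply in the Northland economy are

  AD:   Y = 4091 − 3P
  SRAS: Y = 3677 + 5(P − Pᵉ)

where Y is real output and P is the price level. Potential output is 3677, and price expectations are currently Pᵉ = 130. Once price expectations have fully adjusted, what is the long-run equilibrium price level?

Short run: with Pᵉ = 130, SRAS is Y = 3027 + 5P. Setting AD = SRAS gives 1064 = 8P, so P = 133 and Y = 4091 − 3·133 = 3692.
Output 3692 is above potential 3677, so over time expected prices rise and SRAS shifts left until Y returns to 3677.
Long run: Y = 3677 on the AD curve gives 3677 = 4091 − 3P, so P = 138.

Long-run P = 138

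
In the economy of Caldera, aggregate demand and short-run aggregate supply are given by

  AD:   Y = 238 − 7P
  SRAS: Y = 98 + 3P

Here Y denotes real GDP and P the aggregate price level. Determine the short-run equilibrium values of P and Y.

Set AD = SRAS: 238 − 7P = 98 + 3P, so 140 = 10P and P = 14.
Then Y = 238 − 7·14 = 140.

P = 14, Y = 140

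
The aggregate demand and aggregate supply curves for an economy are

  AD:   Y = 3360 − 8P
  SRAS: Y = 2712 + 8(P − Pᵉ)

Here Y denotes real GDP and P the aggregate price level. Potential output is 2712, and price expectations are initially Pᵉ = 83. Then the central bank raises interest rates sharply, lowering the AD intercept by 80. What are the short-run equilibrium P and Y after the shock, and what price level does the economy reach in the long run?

AD shifts left: new AD is Y = 3280 − 8P. With Pᵉ = 83, SRAS is Y = 2048 + 8P.
Short run: 3280 − 8P = 2048 + 8P gives 1232 = 16P, so P = 77 and Y = 3280 − 8·77 = 2664.
Y = 2664 is below potential 2712; expectations adjust and SRAS shifts right until Y = 2712.
Long run: on the new AD curve, 2712 = 3280 − 8P gives P = 71.

Short run: P = 77, Y = 2664. Long run: P = 71.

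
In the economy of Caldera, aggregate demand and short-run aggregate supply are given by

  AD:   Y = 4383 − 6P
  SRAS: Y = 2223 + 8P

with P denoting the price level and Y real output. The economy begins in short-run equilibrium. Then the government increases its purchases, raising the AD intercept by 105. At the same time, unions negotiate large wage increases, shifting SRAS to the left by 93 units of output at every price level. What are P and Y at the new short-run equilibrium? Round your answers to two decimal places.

P = 168.43, Y = 3477.43

After both shocks: AD is Y = 4488 − 6P and SRAS is Y = 2130 + 8P.
Setting them equal: 2358 = 14P, so P = 168.43.
Substituting into AD, Y = 3477.43.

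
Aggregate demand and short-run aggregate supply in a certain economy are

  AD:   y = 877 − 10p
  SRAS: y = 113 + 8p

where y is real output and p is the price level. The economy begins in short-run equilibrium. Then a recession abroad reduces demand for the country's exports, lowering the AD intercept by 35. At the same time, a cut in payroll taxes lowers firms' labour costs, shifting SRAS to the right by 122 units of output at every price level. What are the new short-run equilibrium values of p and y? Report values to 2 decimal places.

After both shocks: AD is y = 842 − 10p and SRAS is y = 235 + 8p.
Setting them equal: 607 = 18p, so p = 33.72.
Substituting into AD, y = 504.78.

p = 33.72, y = 504.78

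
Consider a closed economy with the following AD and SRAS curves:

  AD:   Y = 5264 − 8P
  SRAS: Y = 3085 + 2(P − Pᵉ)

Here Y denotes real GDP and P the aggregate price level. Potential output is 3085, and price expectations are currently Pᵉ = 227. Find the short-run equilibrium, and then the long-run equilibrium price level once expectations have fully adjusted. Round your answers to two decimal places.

Short run: P = 263.30, Y = 3157.60. Long run: P = 272.38.

Short run: with Pᵉ = 227, SRAS is Y = 2631 + 2P. Setting AD = SRAS gives 2633 = 10P, so P = 263.30 and Y = 5264 − 8P = 3157.60.
Output 3157.60 is above potential 3085, so over time expected prices rise and SRAS shifts left until Y returns to 3085.
Long run: Y = 3085 on the AD curve gives 3085 = 5264 − 8P, so P = 272.38.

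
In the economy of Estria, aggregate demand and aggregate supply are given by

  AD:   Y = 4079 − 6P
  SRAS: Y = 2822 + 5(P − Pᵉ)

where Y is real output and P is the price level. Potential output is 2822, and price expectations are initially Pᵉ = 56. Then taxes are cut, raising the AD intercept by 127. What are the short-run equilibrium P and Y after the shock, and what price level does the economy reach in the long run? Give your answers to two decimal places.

AD shifts right: new AD is Y = 4206 − 6P. With Pᵉ = 56, SRAS is Y = 2542 + 5P.
Short run: 4206 − 6P = 2542 + 5P gives 1664 = 11P, so P = 151.27 and Y = 4206 − 6P = 3298.36.
Y = 3298.36 is above potential 2822; expectations adjust and SRAS shifts left until Y = 2822.
Long run: on the new AD curve, 2822 = 4206 − 6P gives P = 230.67.

Short run: P = 151.27, Y = 3298.36. Long run: P = 230.67.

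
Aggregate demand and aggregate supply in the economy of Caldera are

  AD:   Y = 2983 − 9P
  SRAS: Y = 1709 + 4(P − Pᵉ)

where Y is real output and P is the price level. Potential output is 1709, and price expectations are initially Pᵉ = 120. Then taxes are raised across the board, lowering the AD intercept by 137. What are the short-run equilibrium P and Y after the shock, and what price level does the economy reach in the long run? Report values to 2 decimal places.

AD shifts left: new AD is Y = 2846 − 9P. With Pᵉ = 120, SRAS is Y = 1229 + 4P.
Short run: 2846 − 9P = 1229 + 4P gives 1617 = 13P, so P = 124.38 and Y = 2846 − 9P = 1726.54.
Y = 1726.54 is above potential 1709; expectations adjust and SRAS shifts left until Y = 1709.
Long run: on the new AD curve, 1709 = 2846 − 9P gives P = 126.33.

Short run: P = 124.38, Y = 1726.54. Long run: P = 126.33.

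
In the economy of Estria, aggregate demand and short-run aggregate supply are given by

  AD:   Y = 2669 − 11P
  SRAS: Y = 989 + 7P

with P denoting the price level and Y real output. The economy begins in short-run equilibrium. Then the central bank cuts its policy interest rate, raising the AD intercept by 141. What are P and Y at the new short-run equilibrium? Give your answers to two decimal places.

P = 101.17, Y = 1697.17

This is a positive demand shock: AD shifts right.
New AD: Y = 2810 − 11P.
Set AD = SRAS: 2810 − 11P = 989 + 7P, so 1821 = 18P and P = 101.17.
Substituting into AD, Y = 1697.17.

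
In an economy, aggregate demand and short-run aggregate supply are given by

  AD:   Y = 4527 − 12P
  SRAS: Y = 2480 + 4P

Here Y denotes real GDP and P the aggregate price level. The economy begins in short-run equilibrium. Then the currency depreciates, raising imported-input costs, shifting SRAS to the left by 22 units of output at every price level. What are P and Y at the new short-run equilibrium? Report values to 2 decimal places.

This is a negative supply shock: SRAS shifts left.
New SRAS: Y = 2458 + 4P.
Set AD = SRAS: 4527 − 12P = 2458 + 4P, so 2069 = 16P and P = 129.31.
Substituting into AD, Y = 2975.25.

P = 129.31, Y = 2975.25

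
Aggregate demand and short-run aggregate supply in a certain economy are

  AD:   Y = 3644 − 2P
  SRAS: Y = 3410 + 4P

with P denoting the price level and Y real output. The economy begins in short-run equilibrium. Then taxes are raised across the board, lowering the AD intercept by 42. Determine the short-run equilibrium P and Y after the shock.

P = 32, Y = 3538

This is a negative demand shock: AD shifts left.
New AD: Y = 3602 − 2P.
Set AD = SRAS: 3602 − 2P = 3410 + 4P, so 192 = 6P and P = 32.
Y = 3602 − 2·32 = 3538.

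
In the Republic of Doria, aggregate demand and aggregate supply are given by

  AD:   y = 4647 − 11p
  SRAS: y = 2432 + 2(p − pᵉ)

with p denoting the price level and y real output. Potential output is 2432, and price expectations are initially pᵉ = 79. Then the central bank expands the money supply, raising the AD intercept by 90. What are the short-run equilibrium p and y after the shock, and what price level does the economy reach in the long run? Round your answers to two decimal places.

Short run: p = 189.46, y = 2652.92. Long run: p = 209.55.

AD shifts right: new AD is y = 4737 − 11p. With pᵉ = 79, SRAS is y = 2274 + 2p.
Short run: 4737 − 11p = 2274 + 2p gives 2463 = 13p, so p = 189.46 and y = 4737 − 11p = 2652.92.
y = 2652.92 is above potential 2432; expectations adjust and SRAS shifts left until y = 2432.
Long run: on the new AD curve, 2432 = 4737 − 11p gives p = 209.55.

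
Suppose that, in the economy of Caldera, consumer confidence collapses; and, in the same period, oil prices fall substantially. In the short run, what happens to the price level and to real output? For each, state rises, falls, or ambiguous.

Price level: falls; output: ambiguous

The first event is a negative demand shock: AD shifts left, which by itself pushes P down and Y down.
The second is a favourable supply shock: SRAS shifts right, which by itself pushes P down and Y up.
Both shocks push P down, so P falls. The two shocks push Y in opposite directions, so the effect on Y is ambiguous.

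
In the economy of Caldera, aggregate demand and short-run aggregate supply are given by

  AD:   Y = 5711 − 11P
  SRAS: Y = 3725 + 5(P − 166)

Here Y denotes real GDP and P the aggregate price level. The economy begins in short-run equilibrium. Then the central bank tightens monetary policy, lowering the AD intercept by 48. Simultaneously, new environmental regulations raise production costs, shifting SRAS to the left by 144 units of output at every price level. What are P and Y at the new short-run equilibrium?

P = 182, Y = 3661

After both shocks: AD is Y = 5663 − 11P and SRAS is Y = 2751 + 5P.
Setting them equal: 2912 = 16P, so P = 182.
Y = 5663 − 11·182 = 3661.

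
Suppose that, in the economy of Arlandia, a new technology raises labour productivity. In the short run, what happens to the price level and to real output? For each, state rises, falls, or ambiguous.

Price level: falls; output: rises

This is a favourable supply shock: SRAS shifts right.
Moving along the downward-sloping AD curve, P falls and Y rises.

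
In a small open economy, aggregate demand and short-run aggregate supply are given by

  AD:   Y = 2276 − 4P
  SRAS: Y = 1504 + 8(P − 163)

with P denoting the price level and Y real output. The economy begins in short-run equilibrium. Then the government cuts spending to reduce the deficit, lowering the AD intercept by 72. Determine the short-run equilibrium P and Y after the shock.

P = 167, Y = 1536

This is a negative demand shock: AD shifts left.
New AD: Y = 2204 − 4P.
SRAS can be written Y = 200 + 8P.
Set AD = SRAS: 2204 − 4P = 200 + 8P, so 2004 = 12P and P = 167.
Y = 2204 − 4·167 = 1536.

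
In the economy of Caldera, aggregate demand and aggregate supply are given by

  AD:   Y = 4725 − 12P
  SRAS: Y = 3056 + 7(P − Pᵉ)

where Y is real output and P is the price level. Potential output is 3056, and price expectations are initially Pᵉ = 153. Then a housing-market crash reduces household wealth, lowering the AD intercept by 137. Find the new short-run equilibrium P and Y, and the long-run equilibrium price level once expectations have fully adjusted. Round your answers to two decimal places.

Short run: P = 137.00, Y = 2944.00. Long run: P = 127.67.

AD shifts left: new AD is Y = 4588 − 12P. With Pᵉ = 153, SRAS is Y = 1985 + 7P.
Short run: 4588 − 12P = 1985 + 7P gives 2603 = 19P, so P = 137.00 and Y = 4588 − 12P = 2944.00.
Y = 2944.00 is below potential 3056; expectations adjust and SRAS shifts right until Y = 3056.
Long run: on the new AD curve, 3056 = 4588 − 12P gives P = 127.67.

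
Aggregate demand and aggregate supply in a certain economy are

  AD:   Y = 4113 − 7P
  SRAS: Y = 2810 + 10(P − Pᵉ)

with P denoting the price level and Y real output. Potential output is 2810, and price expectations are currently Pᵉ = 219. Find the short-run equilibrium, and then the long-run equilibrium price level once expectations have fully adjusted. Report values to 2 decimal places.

Short run: with Pᵉ = 219, SRAS is Y = 620 + 10P. Setting AD = SRAS gives 3493 = 17P, so P = 205.47 and Y = 4113 − 7P = 2674.71.
Output 2674.71 is below potential 2810, so over time expected prices fall and SRAS shifts right until Y returns to 2810.
Long run: Y = 2810 on the AD curve gives 2810 = 4113 − 7P, so P = 186.14.

Short run: P = 205.47, Y = 2674.71. Long run: P = 186.14.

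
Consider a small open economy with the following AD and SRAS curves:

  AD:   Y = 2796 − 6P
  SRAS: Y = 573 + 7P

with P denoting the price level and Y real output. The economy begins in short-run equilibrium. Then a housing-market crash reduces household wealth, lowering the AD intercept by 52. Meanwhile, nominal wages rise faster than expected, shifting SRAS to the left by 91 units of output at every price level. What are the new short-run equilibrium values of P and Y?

After both shocks: AD is Y = 2744 − 6P and SRAS is Y = 482 + 7P.
Setting them equal: 2262 = 13P, so P = 174.
Y = 2744 − 6·174 = 1700.

P = 174, Y = 1700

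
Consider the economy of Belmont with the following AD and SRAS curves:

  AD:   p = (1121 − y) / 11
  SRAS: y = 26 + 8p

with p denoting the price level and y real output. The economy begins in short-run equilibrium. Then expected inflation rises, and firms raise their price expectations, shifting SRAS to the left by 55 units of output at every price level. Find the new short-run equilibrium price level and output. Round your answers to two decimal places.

This is a negative supply shock: SRAS shifts left.
New SRAS: y = 8p − 29.
Set AD = SRAS: 1121 − 11p = 8p − 29, so 1150 = 19p and p = 60.53.
Substituting into AD, y = 455.21.

p = 60.53, y = 455.21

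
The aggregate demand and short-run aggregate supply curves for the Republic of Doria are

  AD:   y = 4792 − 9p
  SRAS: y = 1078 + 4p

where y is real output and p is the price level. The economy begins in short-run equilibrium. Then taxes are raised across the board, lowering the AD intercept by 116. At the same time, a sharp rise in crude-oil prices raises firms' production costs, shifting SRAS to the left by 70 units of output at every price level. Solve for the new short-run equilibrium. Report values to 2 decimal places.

p = 282.15, y = 2136.62

After both shocks: AD is y = 4676 − 9p and SRAS is y = 1008 + 4p.
Setting them equal: 3668 = 13p, so p = 282.15.
Substituting into AD, y = 2136.62.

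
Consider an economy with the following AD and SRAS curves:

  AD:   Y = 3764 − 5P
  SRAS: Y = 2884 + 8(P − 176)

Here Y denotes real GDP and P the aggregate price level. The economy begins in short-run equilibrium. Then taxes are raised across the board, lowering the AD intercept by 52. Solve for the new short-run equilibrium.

This is a negative demand shock: AD shifts left.
New AD: Y = 3712 − 5P.
SRAS can be written Y = 1476 + 8P.
Set AD = SRAS: 3712 − 5P = 1476 + 8P, so 2236 = 13P and P = 172.
Y = 3712 − 5·172 = 2852.

P = 172, Y = 2852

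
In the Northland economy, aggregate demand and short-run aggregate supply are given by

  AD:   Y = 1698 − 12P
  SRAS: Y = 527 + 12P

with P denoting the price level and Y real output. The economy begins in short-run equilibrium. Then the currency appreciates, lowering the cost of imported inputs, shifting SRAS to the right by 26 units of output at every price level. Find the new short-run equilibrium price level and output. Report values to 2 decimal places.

This is a positive supply shock: SRAS shifts right.
New SRAS: Y = 553 + 12P.
Set AD = SRAS: 1698 − 12P = 553 + 12P, so 1145 = 24P and P = 47.71.
Substituting into AD, Y = 1125.50.

P = 47.71, Y = 1125.50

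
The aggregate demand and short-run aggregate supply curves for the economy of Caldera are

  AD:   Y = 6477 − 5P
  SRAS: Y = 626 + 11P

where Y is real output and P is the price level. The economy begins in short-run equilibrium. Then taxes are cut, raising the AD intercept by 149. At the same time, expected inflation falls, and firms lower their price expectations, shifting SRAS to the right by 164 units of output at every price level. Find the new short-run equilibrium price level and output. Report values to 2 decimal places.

After both shocks: AD is Y = 6626 − 5P and SRAS is Y = 790 + 11P.
Setting them equal: 5836 = 16P, so P = 364.75.
Substituting into AD, Y = 4802.25.

P = 364.75, Y = 4802.25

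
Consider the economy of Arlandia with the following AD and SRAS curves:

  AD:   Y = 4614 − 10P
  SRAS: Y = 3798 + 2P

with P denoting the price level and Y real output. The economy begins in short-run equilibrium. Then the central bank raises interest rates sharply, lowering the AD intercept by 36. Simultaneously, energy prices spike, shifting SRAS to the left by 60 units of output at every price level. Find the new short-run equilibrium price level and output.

P = 70, Y = 3878

After both shocks: AD is Y = 4578 − 10P and SRAS is Y = 3738 + 2P.
Setting them equal: 840 = 12P, so P = 70.
Y = 4578 − 10·70 = 3878.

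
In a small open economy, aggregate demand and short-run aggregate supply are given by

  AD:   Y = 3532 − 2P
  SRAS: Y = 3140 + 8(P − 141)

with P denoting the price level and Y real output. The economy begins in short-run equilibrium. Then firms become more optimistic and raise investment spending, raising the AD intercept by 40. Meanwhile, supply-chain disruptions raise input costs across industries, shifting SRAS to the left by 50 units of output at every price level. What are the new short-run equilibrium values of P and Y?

P = 161, Y = 3250

After both shocks: AD is Y = 3572 − 2P and SRAS is Y = 1962 + 8P.
Setting them equal: 1610 = 10P, so P = 161.
Y = 3572 − 2·161 = 3250.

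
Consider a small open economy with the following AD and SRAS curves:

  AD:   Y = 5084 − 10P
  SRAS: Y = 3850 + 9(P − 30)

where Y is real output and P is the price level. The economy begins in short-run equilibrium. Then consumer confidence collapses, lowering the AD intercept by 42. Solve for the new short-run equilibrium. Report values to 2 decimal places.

This is a negative demand shock: AD shifts left.
New AD: Y = 5042 − 10P.
SRAS can be written Y = 3580 + 9P.
Set AD = SRAS: 5042 − 10P = 3580 + 9P, so 1462 = 19P and P = 76.95.
Substituting into AD, Y = 4272.53.

P = 76.95, Y = 4272.53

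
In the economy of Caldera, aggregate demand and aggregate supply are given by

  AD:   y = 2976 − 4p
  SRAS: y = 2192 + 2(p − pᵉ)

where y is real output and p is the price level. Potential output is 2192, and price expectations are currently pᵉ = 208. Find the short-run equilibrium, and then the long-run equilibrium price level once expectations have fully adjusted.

Short run: with pᵉ = 208, SRAS is y = 1776 + 2p. Setting AD = SRAS gives 1200 = 6p, so p = 200 and y = 2976 − 4·200 = 2176.
Output 2176 is below potential 2192, so over time expected prices fall and SRAS shifts right until y returns to 2192.
Long run: y = 2192 on the AD curve gives 2192 = 2976 − 4p, so p = 196.

Short run: p = 200, y = 2176. Long run: p = 196.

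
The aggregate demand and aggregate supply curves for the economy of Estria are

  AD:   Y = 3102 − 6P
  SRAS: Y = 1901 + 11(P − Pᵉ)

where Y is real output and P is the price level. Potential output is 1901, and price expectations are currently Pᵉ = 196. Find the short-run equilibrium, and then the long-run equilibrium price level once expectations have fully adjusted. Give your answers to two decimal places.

Short run: with Pᵉ = 196, SRAS is Y = 11P − 255. Setting AD = SRAS gives 3357 = 17P, so P = 197.47 and Y = 3102 − 6P = 1917.18.
Output 1917.18 is above potential 1901, so over time expected prices rise and SRAS shifts left until Y returns to 1901.
Long run: Y = 1901 on the AD curve gives 1901 = 3102 − 6P, so P = 200.17.

Short run: P = 197.47, Y = 1917.18. Long run: P = 200.17.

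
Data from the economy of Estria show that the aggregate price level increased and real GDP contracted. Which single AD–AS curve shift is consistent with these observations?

SRAS shifted left

P rose and Y fell. An AD shift moves P and Y in the same direction; an SRAS shift moves them in opposite directions.
Here P and Y moved in opposite directions, so the SRAS curve shifted.
Since Y fell, SRAS shifted left.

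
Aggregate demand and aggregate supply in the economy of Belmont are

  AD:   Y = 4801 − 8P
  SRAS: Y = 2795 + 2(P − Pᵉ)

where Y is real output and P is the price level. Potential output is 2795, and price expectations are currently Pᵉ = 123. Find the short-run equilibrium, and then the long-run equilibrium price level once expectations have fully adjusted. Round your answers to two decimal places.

Short run: P = 225.20, Y = 2999.40. Long run: P = 250.75.

Short run: with Pᵉ = 123, SRAS is Y = 2549 + 2P. Setting AD = SRAS gives 2252 = 10P, so P = 225.20 and Y = 4801 − 8P = 2999.40.
Output 2999.40 is above potential 2795, so over time expected prices rise and SRAS shifts left until Y returns to 2795.
Long run: Y = 2795 on the AD curve gives 2795 = 4801 − 8P, so P = 250.75.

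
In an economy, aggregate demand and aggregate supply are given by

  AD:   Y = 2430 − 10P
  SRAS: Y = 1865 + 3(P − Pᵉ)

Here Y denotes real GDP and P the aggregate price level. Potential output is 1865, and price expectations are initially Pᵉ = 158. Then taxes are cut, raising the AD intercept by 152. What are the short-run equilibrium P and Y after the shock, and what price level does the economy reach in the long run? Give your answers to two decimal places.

AD shifts right: new AD is Y = 2582 − 10P. With Pᵉ = 158, SRAS is Y = 1391 + 3P.
Short run: 2582 − 10P = 1391 + 3P gives 1191 = 13P, so P = 91.62 and Y = 2582 − 10P = 1665.85.
Y = 1665.85 is below potential 1865; expectations adjust and SRAS shifts right until Y = 1865.
Long run: on the new AD curve, 1865 = 2582 − 10P gives P = 71.70.

Short run: P = 91.62, Y = 1665.85. Long run: P = 71.70.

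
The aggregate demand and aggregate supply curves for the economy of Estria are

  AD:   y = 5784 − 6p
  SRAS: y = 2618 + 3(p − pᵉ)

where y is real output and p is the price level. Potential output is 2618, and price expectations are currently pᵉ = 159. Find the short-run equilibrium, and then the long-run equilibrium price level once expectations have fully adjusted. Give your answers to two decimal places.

Short run: p = 404.78, y = 3355.33. Long run: p = 527.67.

Short run: with pᵉ = 159, SRAS is y = 2141 + 3p. Setting AD = SRAS gives 3643 = 9p, so p = 404.78 and y = 5784 − 6p = 3355.33.
Output 3355.33 is above potential 2618, so over time expected prices rise and SRAS shifts left until y returns to 2618.
Long run: y = 2618 on the AD curve gives 2618 = 5784 − 6p, so p = 527.67.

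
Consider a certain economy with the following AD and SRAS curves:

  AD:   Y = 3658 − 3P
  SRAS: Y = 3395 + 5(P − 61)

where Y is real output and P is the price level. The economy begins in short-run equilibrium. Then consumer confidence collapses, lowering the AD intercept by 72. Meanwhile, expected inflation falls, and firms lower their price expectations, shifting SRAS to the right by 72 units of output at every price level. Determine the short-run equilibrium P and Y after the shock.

After both shocks: AD is Y = 3586 − 3P and SRAS is Y = 3162 + 5P.
Setting them equal: 424 = 8P, so P = 53.
Y = 3586 − 3·53 = 3427.

P = 53, Y = 3427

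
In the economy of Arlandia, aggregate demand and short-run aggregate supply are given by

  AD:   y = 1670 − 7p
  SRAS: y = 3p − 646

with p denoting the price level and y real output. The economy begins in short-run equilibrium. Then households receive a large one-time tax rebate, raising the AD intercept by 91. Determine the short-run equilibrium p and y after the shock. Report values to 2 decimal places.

This is a positive demand shock: AD shifts right.
New AD: y = 1761 − 7p.
Set AD = SRAS: 1761 − 7p = 3p − 646, so 2407 = 10p and p = 240.70.
Substituting into AD, y = 76.10.

p = 240.70, y = 76.10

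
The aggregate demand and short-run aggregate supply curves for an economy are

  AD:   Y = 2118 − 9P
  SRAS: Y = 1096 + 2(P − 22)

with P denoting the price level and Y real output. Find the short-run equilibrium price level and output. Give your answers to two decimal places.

P = 96.91, Y = 1245.82

Write SRAS as Y = 1096 + 2P − 44 = 1052 + 2P.
Set AD = SRAS: 2118 − 9P = 1052 + 2P, so 1066 = 11P and P = 96.91.
Substituting into AD, Y = 2118 − 9P = 1245.82.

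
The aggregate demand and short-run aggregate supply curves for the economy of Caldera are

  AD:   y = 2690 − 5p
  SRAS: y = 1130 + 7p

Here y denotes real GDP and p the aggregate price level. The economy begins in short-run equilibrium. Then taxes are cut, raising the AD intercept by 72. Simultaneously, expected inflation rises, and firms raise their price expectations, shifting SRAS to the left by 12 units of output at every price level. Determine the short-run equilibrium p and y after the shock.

p = 137, y = 2077

After both shocks: AD is y = 2762 − 5p and SRAS is y = 1118 + 7p.
Setting them equal: 1644 = 12p, so p = 137.
y = 2762 − 5·137 = 2077.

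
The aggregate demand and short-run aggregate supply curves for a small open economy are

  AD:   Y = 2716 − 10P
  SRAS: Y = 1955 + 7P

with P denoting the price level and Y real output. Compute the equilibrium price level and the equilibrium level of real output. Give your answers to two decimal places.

Set AD = SRAS: 2716 − 10P = 1955 + 7P, so 761 = 17P and P = 44.76.
Substituting into AD, Y = 2716 − 10P = 2268.35.

P = 44.76, Y = 2268.35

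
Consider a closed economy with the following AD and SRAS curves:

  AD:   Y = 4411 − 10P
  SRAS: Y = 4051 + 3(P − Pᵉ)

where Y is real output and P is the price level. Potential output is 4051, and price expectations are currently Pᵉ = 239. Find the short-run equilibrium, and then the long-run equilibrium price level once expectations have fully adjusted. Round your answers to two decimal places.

Short run: with Pᵉ = 239, SRAS is Y = 3334 + 3P. Setting AD = SRAS gives 1077 = 13P, so P = 82.85 and Y = 4411 − 10P = 3582.54.
Output 3582.54 is below potential 4051, so over time expected prices fall and SRAS shifts right until Y returns to 4051.
Long run: Y = 4051 on the AD curve gives 4051 = 4411 − 10P, so P = 36.00.

Short run: P = 82.85, Y = 3582.54. Long run: P = 36.00.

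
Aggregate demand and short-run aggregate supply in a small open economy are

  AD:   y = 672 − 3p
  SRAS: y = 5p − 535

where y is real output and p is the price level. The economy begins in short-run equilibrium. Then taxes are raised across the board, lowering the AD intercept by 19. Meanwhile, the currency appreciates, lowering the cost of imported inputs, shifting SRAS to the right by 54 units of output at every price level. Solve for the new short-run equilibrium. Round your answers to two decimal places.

After both shocks: AD is y = 653 − 3p and SRAS is y = 5p − 481.
Setting them equal: 1134 = 8p, so p = 141.75.
Substituting into AD, y = 227.75.

p = 141.75, y = 227.75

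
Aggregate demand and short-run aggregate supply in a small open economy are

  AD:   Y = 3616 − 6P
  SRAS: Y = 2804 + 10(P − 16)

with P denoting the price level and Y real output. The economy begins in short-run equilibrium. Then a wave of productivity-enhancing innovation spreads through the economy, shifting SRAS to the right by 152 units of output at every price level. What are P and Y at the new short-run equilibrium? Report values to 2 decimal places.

P = 51.25, Y = 3308.50

This is a positive supply shock: SRAS shifts right.
New SRAS: Y = 2796 + 10P.
Set AD = SRAS: 3616 − 6P = 2796 + 10P, so 820 = 16P and P = 51.25.
Substituting into AD, Y = 3308.50.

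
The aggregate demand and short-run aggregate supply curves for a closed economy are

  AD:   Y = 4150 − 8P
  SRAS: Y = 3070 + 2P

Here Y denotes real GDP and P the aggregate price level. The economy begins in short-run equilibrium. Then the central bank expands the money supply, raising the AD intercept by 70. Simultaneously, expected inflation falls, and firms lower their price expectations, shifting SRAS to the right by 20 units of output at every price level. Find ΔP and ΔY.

After both shocks: AD is Y = 4220 − 8P and SRAS is Y = 3090 + 2P.
Setting them equal: 1130 = 10P, so P = 113.
Y = 4220 − 8·113 = 3316.
Initially P = 108, Y = 3286, so ΔP = +5 and ΔY = +30.

ΔP = +5, ΔY = +30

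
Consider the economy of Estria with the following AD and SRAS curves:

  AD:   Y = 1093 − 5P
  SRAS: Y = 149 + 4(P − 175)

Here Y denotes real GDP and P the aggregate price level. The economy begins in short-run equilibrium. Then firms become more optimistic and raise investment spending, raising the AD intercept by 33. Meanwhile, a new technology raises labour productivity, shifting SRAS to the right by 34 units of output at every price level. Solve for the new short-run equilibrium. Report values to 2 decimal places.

After both shocks: AD is Y = 1126 − 5P and SRAS is Y = 4P − 517.
Setting them equal: 1643 = 9P, so P = 182.56.
Substituting into AD, Y = 213.22.

P = 182.56, Y = 213.22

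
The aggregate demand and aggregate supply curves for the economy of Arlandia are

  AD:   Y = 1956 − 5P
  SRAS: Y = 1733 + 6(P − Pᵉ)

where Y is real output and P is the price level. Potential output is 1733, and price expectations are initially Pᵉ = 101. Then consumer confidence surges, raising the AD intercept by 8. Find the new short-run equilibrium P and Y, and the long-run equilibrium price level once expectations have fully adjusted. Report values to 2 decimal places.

AD shifts right: new AD is Y = 1964 − 5P. With Pᵉ = 101, SRAS is Y = 1127 + 6P.
Short run: 1964 − 5P = 1127 + 6P gives 837 = 11P, so P = 76.09 and Y = 1964 − 5P = 1583.55.
Y = 1583.55 is below potential 1733; expectations adjust and SRAS shifts right until Y = 1733.
Long run: on the new AD curve, 1733 = 1964 − 5P gives P = 46.20.

Short run: P = 76.09, Y = 1583.55. Long run: P = 46.20.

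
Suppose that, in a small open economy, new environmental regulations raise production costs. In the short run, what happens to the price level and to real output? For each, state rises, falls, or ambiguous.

This is an adverse supply shock: SRAS shifts left.
Moving along the downward-sloping AD curve, P rises and Y falls.

Price level: rises; output: falls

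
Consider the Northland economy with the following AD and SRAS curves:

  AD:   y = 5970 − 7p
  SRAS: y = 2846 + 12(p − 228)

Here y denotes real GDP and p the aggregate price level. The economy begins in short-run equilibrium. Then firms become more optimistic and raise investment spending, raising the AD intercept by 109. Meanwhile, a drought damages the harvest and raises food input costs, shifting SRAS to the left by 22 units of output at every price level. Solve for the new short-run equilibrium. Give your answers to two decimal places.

After both shocks: AD is y = 6079 − 7p and SRAS is y = 88 + 12p.
Setting them equal: 5991 = 19p, so p = 315.32.
Substituting into AD, y = 3871.79.

p = 315.32, y = 3871.79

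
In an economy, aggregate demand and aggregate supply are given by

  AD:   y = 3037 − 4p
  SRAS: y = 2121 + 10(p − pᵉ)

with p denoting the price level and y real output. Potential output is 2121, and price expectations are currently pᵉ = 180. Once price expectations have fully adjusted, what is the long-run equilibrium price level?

Short run: with pᵉ = 180, SRAS is y = 321 + 10p. Setting AD = SRAS gives 2716 = 14p, so p = 194 and y = 3037 − 4·194 = 2261.
Output 2261 is above potential 2121, so over time expected prices rise and SRAS shifts left until y returns to 2121.
Long run: y = 2121 on the AD curve gives 2121 = 3037 − 4p, so p = 229.

Long-run p = 229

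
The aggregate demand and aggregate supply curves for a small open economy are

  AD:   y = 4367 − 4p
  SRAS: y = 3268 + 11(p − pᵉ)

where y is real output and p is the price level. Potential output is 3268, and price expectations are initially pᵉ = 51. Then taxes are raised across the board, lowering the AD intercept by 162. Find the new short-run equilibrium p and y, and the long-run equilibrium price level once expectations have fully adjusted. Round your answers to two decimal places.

Short run: p = 99.87, y = 3805.53. Long run: p = 234.25.

AD shifts left: new AD is y = 4205 − 4p. With pᵉ = 51, SRAS is y = 2707 + 11p.
Short run: 4205 − 4p = 2707 + 11p gives 1498 = 15p, so p = 99.87 and y = 4205 − 4p = 3805.53.
y = 3805.53 is above potential 3268; expectations adjust and SRAS shifts left until y = 3268.
Long run: on the new AD curve, 3268 = 4205 − 4p gives p = 234.25.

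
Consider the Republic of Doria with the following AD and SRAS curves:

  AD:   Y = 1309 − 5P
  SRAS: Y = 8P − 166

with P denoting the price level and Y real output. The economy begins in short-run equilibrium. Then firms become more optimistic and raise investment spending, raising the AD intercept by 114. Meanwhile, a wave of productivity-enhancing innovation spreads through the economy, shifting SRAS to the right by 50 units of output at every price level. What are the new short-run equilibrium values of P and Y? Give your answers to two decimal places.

P = 118.38, Y = 831.08

After both shocks: AD is Y = 1423 − 5P and SRAS is Y = 8P − 116.
Setting them equal: 1539 = 13P, so P = 118.38.
Substituting into AD, Y = 831.08.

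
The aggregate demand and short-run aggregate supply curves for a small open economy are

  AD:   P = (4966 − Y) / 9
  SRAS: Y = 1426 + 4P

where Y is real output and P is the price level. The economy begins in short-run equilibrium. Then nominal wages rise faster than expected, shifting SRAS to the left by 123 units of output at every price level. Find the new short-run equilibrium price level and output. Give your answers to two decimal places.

This is a negative supply shock: SRAS shifts left.
New SRAS: Y = 1303 + 4P.
Set AD = SRAS: 4966 − 9P = 1303 + 4P, so 3663 = 13P and P = 281.77.
Substituting into AD, Y = 2430.08.

P = 281.77, Y = 2430.08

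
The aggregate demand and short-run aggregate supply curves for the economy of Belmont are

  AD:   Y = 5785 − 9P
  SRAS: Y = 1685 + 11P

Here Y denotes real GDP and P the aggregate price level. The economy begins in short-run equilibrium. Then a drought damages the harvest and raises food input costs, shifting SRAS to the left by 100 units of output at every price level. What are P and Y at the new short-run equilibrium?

This is a negative supply shock: SRAS shifts left.
New SRAS: Y = 1585 + 11P.
Set AD = SRAS: 5785 − 9P = 1585 + 11P, so 4200 = 20P and P = 210.
Y = 5785 − 9·210 = 3895.

P = 210, Y = 3895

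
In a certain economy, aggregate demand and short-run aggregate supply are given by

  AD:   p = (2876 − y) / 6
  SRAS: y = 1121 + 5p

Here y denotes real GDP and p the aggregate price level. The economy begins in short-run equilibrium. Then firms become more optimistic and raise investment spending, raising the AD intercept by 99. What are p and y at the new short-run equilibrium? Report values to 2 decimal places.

This is a positive demand shock: AD shifts right.
New AD: y = 2975 − 6p.
Set AD = SRAS: 2975 − 6p = 1121 + 5p, so 1854 = 11p and p = 168.55.
Substituting into AD, y = 1963.73.

p = 168.55, y = 1963.73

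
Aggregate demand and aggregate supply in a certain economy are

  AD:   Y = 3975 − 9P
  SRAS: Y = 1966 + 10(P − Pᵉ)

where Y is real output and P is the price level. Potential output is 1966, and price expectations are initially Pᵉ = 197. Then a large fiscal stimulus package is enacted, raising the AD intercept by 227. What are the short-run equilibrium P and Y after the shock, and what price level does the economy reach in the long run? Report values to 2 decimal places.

Short run: P = 221.37, Y = 2209.68. Long run: P = 248.44.

AD shifts right: new AD is Y = 4202 − 9P. With Pᵉ = 197, SRAS is Y = 10P − 4.
Short run: 4202 − 9P = 10P − 4 gives 4206 = 19P, so P = 221.37 and Y = 4202 − 9P = 2209.68.
Y = 2209.68 is above potential 1966; expectations adjust and SRAS shifts left until Y = 1966.
Long run: on the new AD curve, 1966 = 4202 − 9P gives P = 248.44.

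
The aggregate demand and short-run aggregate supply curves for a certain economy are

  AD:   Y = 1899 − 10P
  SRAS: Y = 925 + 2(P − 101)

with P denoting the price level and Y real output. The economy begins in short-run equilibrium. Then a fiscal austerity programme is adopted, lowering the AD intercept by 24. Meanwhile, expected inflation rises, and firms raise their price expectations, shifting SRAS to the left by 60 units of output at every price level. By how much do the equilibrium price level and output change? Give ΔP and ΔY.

After both shocks: AD is Y = 1875 − 10P and SRAS is Y = 663 + 2P.
Setting them equal: 1212 = 12P, so P = 101.
Y = 1875 − 10·101 = 865.
Initially P = 98, Y = 919, so ΔP = +3 and ΔY = -54.

ΔP = +3, ΔY = -54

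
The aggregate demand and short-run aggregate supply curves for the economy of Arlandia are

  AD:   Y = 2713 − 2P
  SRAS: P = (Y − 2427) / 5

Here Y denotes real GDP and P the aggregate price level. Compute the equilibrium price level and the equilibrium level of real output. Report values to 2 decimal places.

P = 40.86, Y = 2631.29

Rearrange SRAS to Y = 2427 + 5P.
Set AD = SRAS: 2713 − 2P = 2427 + 5P, so 286 = 7P and P = 40.86.
Substituting into AD, Y = 2713 − 2P = 2631.29.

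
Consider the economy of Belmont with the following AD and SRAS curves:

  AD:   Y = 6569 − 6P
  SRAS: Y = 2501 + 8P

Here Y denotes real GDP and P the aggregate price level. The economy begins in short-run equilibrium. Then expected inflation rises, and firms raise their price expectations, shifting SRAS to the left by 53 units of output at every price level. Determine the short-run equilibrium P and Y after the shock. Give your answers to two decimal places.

This is a negative supply shock: SRAS shifts left.
New SRAS: Y = 2448 + 8P.
Set AD = SRAS: 6569 − 6P = 2448 + 8P, so 4121 = 14P and P = 294.36.
Substituting into AD, Y = 4802.86.

P = 294.36, Y = 4802.86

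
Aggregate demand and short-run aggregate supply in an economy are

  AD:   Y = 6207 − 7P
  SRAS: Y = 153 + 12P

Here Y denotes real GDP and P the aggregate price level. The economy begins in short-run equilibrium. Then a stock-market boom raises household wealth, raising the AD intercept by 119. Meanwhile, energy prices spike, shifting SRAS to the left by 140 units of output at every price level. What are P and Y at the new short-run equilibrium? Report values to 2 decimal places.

After both shocks: AD is Y = 6326 − 7P and SRAS is Y = 13 + 12P.
Setting them equal: 6313 = 19P, so P = 332.26.
Substituting into AD, Y = 4000.16.

P = 332.26, Y = 4000.16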